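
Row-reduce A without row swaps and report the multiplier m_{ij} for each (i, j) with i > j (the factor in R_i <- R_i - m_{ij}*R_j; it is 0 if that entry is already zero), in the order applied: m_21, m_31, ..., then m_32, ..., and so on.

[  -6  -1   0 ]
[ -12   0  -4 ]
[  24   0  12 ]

multipliers: 2, -4, -2

Forward elimination:
R2 <- R2 - (2)*R1:  [  0   2  -4 ]
R3 <- R3 - (-4)*R1:  [  0  -4  12 ]
R3 <- R3 - (-2)*R2:  [ 0  0  4 ]
Multipliers (in order of application): m_{21} = 2, m_{31} = -4, m_{32} = -2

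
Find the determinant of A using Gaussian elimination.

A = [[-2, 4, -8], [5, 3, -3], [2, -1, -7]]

det(A) = 252

Forward elimination:
R2 <- R2 - (-5/2)*R1:  [   0   13  -23 ]
R3 <- R3 - (-1)*R1:  [   0    3  -15 ]
R3 <- R3 - (3/13)*R2:  [       0        0  -126/13 ]
Upper-triangular form:
[ -2   4       -8 ]
[  0  13      -23 ]
[  0   0  -126/13 ]
det(A) = (-1)^0 * (-2) * (13) * (-126/13) = 252  (0 row swaps -> sign +1)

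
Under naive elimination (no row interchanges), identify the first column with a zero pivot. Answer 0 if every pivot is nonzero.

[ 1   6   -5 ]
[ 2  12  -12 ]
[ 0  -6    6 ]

Naive forward elimination:
R2 <- R2 - (2)*R1:  [  0   0  -2 ]
Matrix at this point:
[ 1   6  -5 ]
[ 0   0  -2 ]
[ 0  -6   6 ]
Pivot entry (2,2) is zero but row 3 has -6 in column 2 -> naive elimination stops; a row interchange (e.g. R2 <-> R3) would be required here.

first zero-pivot column = 2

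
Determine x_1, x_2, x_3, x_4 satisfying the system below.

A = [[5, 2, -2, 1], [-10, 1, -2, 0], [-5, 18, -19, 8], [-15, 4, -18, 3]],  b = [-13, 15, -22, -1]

Forward elimination on [A|b]:
R2 <- R2 - (-2)*R1:  [   0    5   -6    2  -11 ]
R3 <- R3 - (-1)*R1:  [   0   20  -21    9  -35 ]
R4 <- R4 - (-3)*R1:  [   0   10  -24    6  -40 ]
R3 <- R3 - (4)*R2:  [ 0  0  3  1  9 ]
R4 <- R4 - (2)*R2:  [   0    0  -12    2  -18 ]
R4 <- R4 - (-4)*R3:  [  0   0   0   6  18 ]
Row echelon form:
[ 5  2  -2  1  |  -13 ]
[ 0  5  -6  2  |  -11 ]
[ 0  0   3  1  |    9 ]
[ 0  0   0  6  |   18 ]
Back-substitution:
x_4 = (18) / 6 = 3
x_3 = (9 - (1)*(3)) / 3 = 2
x_2 = (-11 - (-6)*(2) - (2)*(3)) / 5 = -1
x_1 = (-13 - (2)*(-1) - (-2)*(2) - (1)*(3)) / 5 = -2

(-2, -1, 2, 3)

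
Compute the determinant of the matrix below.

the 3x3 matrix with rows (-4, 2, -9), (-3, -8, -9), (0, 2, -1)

Forward elimination:
R2 <- R2 - (3/4)*R1:  [     0  -19/2   -9/4 ]
R3 <- R3 - (-4/19)*R2:  [      0       0  -28/19 ]
Upper-triangular form:
[ -4      2      -9 ]
[  0  -19/2    -9/4 ]
[  0      0  -28/19 ]
det(A) = (-1)^0 * (-4) * (-19/2) * (-28/19) = -56  (0 row swaps -> sign +1)

det(A) = -56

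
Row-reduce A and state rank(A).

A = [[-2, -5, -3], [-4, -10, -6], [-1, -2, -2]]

rank(A) = 2

Row reduction:
R2 <- R2 - (2)*R1:  [ 0  0  0 ]
R3 <- R3 - (1/2)*R1:  [    0   1/2  -1/2 ]
R2 <-> R3   (pivot in column 2 was zero)
[ -2   -5    -3 ]
[  0  1/2  -1/2 ]
[  0    0     0 ]
Row echelon form:
[ -2   -5    -3 ]
[  0  1/2  -1/2 ]
[  0    0     0 ]
Nonzero rows / pivot columns: 2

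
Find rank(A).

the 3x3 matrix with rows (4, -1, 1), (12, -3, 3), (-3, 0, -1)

Row reduction:
R2 <- R2 - (3)*R1:  [ 0  0  0 ]
R3 <- R3 - (-3/4)*R1:  [    0  -3/4  -1/4 ]
R2 <-> R3   (pivot in column 2 was zero)
[ 4    -1     1 ]
[ 0  -3/4  -1/4 ]
[ 0     0     0 ]
Row echelon form:
[ 4    -1     1 ]
[ 0  -3/4  -1/4 ]
[ 0     0     0 ]
Nonzero rows / pivot columns: 2

rank(A) = 2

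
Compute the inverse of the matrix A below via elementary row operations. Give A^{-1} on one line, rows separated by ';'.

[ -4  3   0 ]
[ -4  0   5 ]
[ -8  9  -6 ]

inverse = [15/4 -3/2 -5/4; 16/3 -2 -5/3; 3 -1 -1]

Gauss-Jordan on [A | I]:
R1 <- (1/-4)*R1:  [    1  -3/4     0  |  -1/4     0     0 ]
R2 <- R2 - (-4)*R1:  [  0  -3   5  |  -1   1   0 ]
R3 <- R3 - (-8)*R1:  [  0   3  -6  |  -2   0   1 ]
R2 <- (1/-3)*R2:  [    0     1  -5/3  |   1/3  -1/3     0 ]
R1 <- R1 - (-3/4)*R2:  [    1     0  -5/4  |     0  -1/4     0 ]
R3 <- R3 - (3)*R2:  [  0   0  -1  |  -3   1   1 ]
R3 <- (1/-1)*R3:  [  0   0   1  |   3  -1  -1 ]
R1 <- R1 - (-5/4)*R3:  [    1     0     0  |  15/4  -3/2  -5/4 ]
R2 <- R2 - (-5/3)*R3:  [    0     1     0  |  16/3    -2  -5/3 ]
Right block of [I | A^{-1}] is the inverse:
[ 15/4  -3/2  -5/4 ]
[ 16/3    -2  -5/3 ]
[    3    -1    -1 ]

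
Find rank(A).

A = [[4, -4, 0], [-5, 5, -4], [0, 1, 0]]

rank(A) = 3

Row reduction:
R2 <- R2 - (-5/4)*R1:  [  0   0  -4 ]
R2 <-> R3   (pivot in column 2 was zero)
[ 4  -4   0 ]
[ 0   1   0 ]
[ 0   0  -4 ]
Row echelon form:
[ 4  -4   0 ]
[ 0   1   0 ]
[ 0   0  -4 ]
Nonzero rows / pivot columns: 3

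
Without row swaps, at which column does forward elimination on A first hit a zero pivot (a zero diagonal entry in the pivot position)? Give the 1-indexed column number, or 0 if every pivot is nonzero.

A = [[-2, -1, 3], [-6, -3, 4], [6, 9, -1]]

Naive forward elimination:
R2 <- R2 - (3)*R1:  [  0   0  -5 ]
R3 <- R3 - (-3)*R1:  [ 0  6  8 ]
Matrix at this point:
[ -2  -1   3 ]
[  0   0  -5 ]
[  0   6   8 ]
Pivot entry (2,2) is zero but row 3 has 6 in column 2 -> naive elimination stops; a row interchange (e.g. R2 <-> R3) would be required here.

first zero-pivot column = 2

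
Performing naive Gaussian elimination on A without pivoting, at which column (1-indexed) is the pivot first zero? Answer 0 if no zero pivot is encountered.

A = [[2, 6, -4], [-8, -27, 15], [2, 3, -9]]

first zero-pivot column = 0

Naive forward elimination:
R2 <- R2 - (-4)*R1:  [  0  -3  -1 ]
R3 <- R3 - (1)*R1:  [  0  -3  -5 ]
R3 <- R3 - (1)*R2:  [  0   0  -4 ]
All pivots nonzero; naive elimination completes without hitting a zero pivot.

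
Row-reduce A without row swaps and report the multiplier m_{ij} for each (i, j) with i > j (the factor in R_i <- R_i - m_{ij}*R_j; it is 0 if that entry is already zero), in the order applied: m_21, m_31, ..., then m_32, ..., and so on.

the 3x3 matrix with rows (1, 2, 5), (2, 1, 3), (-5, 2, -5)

Forward elimination:
R2 <- R2 - (2)*R1:  [  0  -3  -7 ]
R3 <- R3 - (-5)*R1:  [  0  12  20 ]
R3 <- R3 - (-4)*R2:  [  0   0  -8 ]
Multipliers (in order of application): m_{21} = 2, m_{31} = -5, m_{32} = -4

multipliers: 2, -5, -4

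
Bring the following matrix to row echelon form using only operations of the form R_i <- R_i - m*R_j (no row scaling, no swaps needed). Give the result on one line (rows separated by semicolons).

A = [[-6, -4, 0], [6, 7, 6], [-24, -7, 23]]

REF = [-6 -4 0; 0 3 6; 0 0 5]

Forward elimination:
R2 <- R2 - (-1)*R1:  [ 0  3  6 ]
R3 <- R3 - (4)*R1:  [  0   9  23 ]
R3 <- R3 - (3)*R2:  [ 0  0  5 ]
Row echelon form:
[ -6  -4  0 ]
[  0   3  6 ]
[  0   0  5 ]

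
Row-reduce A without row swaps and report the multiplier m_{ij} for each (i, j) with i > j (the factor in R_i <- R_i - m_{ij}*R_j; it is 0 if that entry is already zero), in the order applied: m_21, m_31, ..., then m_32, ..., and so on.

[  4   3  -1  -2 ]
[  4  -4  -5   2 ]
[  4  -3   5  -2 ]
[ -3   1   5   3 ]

Forward elimination:
R2 <- R2 - (1)*R1:  [  0  -7  -4   4 ]
R3 <- R3 - (1)*R1:  [  0  -6   6   0 ]
R4 <- R4 - (-3/4)*R1:  [    0  13/4  17/4   3/2 ]
R3 <- R3 - (6/7)*R2:  [     0      0   66/7  -24/7 ]
R4 <- R4 - (-13/28)*R2:  [     0      0  67/28  47/14 ]
R4 <- R4 - (67/264)*R3:  [     0      0      0  93/22 ]
Multipliers (in order of application): m_{21} = 1, m_{31} = 1, m_{41} = -3/4, m_{32} = 6/7, m_{42} = -13/28, m_{43} = 67/264

multipliers: 1, 1, -3/4, 6/7, -13/28, 67/264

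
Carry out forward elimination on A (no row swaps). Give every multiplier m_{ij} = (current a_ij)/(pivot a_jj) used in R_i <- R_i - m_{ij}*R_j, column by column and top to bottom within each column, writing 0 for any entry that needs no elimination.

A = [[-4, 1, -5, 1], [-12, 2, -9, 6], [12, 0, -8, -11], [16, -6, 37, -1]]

multipliers: 3, -3, -4, -3, 2, -1

Forward elimination:
R2 <- R2 - (3)*R1:  [  0  -1   6   3 ]
R3 <- R3 - (-3)*R1:  [   0    3  -23   -8 ]
R4 <- R4 - (-4)*R1:  [  0  -2  17   3 ]
R3 <- R3 - (-3)*R2:  [  0   0  -5   1 ]
R4 <- R4 - (2)*R2:  [  0   0   5  -3 ]
R4 <- R4 - (-1)*R3:  [  0   0   0  -2 ]
Multipliers (in order of application): m_{21} = 3, m_{31} = -3, m_{41} = -4, m_{32} = -3, m_{42} = 2, m_{43} = -1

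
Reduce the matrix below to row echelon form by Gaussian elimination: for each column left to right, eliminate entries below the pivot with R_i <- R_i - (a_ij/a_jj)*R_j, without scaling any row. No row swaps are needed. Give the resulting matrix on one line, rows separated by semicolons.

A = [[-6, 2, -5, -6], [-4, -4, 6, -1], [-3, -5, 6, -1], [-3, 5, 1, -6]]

REF = [-6 2 -5 -6; 0 -16/3 28/3 3; 0 0 -2 -11/8; 0 0 0 -255/32]

Forward elimination:
R2 <- R2 - (2/3)*R1:  [     0  -16/3   28/3      3 ]
R3 <- R3 - (1/2)*R1:  [    0    -6  17/2     2 ]
R4 <- R4 - (1/2)*R1:  [   0    4  7/2   -3 ]
R3 <- R3 - (9/8)*R2:  [     0      0     -2  -11/8 ]
R4 <- R4 - (-3/4)*R2:  [    0     0  21/2  -3/4 ]
R4 <- R4 - (-21/4)*R3:  [       0        0        0  -255/32 ]
Row echelon form:
[ -6      2    -5       -6 ]
[  0  -16/3  28/3        3 ]
[  0      0    -2    -11/8 ]
[  0      0     0  -255/32 ]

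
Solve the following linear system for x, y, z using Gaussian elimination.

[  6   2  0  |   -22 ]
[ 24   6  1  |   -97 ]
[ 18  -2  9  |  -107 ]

Forward elimination on [A|b]:
R2 <- R2 - (4)*R1:  [  0  -2   1  -9 ]
R3 <- R3 - (3)*R1:  [   0   -8    9  -41 ]
R3 <- R3 - (4)*R2:  [  0   0   5  -5 ]
Row echelon form:
[ 6   2  0  |  -22 ]
[ 0  -2  1  |   -9 ]
[ 0   0  5  |   -5 ]
Back-substitution:
z = (-5) / 5 = -1
y = (-9 - (1)*(-1)) / -2 = 4
x = (-22 - (2)*(4)) / 6 = -5

(-5, 4, -1)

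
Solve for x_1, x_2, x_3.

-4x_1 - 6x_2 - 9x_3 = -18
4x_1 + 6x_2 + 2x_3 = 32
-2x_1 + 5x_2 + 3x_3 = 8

Forward elimination on [A|b]:
R2 <- R2 - (-1)*R1:  [  0   0  -7  14 ]
R3 <- R3 - (1/2)*R1:  [    0     8  15/2    17 ]
R2 <-> R3   (pivot in column 2 was zero)
[ -4  -6    -9  -18 ]
[  0   8  15/2   17 ]
[  0   0    -7   14 ]
Row echelon form:
[ -4  -6    -9  |  -18 ]
[  0   8  15/2  |   17 ]
[  0   0    -7  |   14 ]
Back-substitution:
x_3 = (14) / -7 = -2
x_2 = (17 - (15/2)*(-2)) / 8 = 4
x_1 = (-18 - (-6)*(4) - (-9)*(-2)) / -4 = 3

(3, 4, -2)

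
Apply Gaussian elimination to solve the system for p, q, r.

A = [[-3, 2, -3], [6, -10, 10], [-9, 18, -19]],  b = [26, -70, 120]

Forward elimination on [A|b]:
R2 <- R2 - (-2)*R1:  [   0   -6    4  -18 ]
R3 <- R3 - (3)*R1:  [   0   12  -10   42 ]
R3 <- R3 - (-2)*R2:  [  0   0  -2   6 ]
Row echelon form:
[ -3   2  -3  |   26 ]
[  0  -6   4  |  -18 ]
[  0   0  -2  |    6 ]
Back-substitution:
r = (6) / -2 = -3
q = (-18 - (4)*(-3)) / -6 = 1
p = (26 - (2)*(1) - (-3)*(-3)) / -3 = -5

(-5, 1, -3)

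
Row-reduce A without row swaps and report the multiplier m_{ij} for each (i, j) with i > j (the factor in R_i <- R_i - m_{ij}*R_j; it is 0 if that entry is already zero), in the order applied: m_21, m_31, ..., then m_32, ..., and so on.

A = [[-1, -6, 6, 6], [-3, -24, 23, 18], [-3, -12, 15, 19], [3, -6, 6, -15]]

multipliers: 3, 3, -3, -1, 4, 2

Forward elimination:
R2 <- R2 - (3)*R1:  [  0  -6   5   0 ]
R3 <- R3 - (3)*R1:  [  0   6  -3   1 ]
R4 <- R4 - (-3)*R1:  [   0  -24   24    3 ]
R3 <- R3 - (-1)*R2:  [ 0  0  2  1 ]
R4 <- R4 - (4)*R2:  [ 0  0  4  3 ]
R4 <- R4 - (2)*R3:  [ 0  0  0  1 ]
Multipliers (in order of application): m_{21} = 3, m_{31} = 3, m_{41} = -3, m_{32} = -1, m_{42} = 4, m_{43} = 2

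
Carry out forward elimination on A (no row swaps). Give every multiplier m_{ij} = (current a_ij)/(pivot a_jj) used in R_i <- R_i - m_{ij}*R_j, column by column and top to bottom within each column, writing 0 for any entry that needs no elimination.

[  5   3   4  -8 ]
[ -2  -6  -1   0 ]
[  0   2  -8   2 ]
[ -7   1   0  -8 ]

multipliers: -2/5, 0, -7/5, -5/12, -13/12, -25/31

Forward elimination:
R2 <- R2 - (-2/5)*R1:  [     0  -24/5    3/5  -16/5 ]
R3: entry in column 1 is already 0 -> m_{31} = 0 (no row operation needed)
R4 <- R4 - (-7/5)*R1:  [     0   26/5   28/5  -96/5 ]
R3 <- R3 - (-5/12)*R2:  [     0      0  -31/4    2/3 ]
R4 <- R4 - (-13/12)*R2:  [     0      0   25/4  -68/3 ]
R4 <- R4 - (-25/31)*R3:  [       0        0        0  -686/31 ]
Multipliers (in order of application): m_{21} = -2/5, m_{31} = 0, m_{41} = -7/5, m_{32} = -5/12, m_{42} = -13/12, m_{43} = -25/31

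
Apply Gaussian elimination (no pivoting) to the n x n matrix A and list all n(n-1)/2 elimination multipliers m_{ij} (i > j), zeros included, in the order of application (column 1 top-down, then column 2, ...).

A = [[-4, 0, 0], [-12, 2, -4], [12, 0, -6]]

multipliers: 3, -3, 0

Forward elimination:
R2 <- R2 - (3)*R1:  [  0   2  -4 ]
R3 <- R3 - (-3)*R1:  [  0   0  -6 ]
R3: entry in column 2 is already 0 -> m_{32} = 0 (no row operation needed)
Multipliers (in order of application): m_{21} = 3, m_{31} = -3, m_{32} = 0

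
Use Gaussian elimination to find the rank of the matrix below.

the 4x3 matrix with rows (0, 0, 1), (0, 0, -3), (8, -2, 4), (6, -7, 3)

Row reduction:
R1 <-> R3   (pivot in column 1 was zero)
[ 8  -2   4 ]
[ 0   0  -3 ]
[ 0   0   1 ]
[ 6  -7   3 ]
R4 <- R4 - (3/4)*R1:  [     0  -11/2      0 ]
R2 <-> R4   (pivot in column 2 was zero)
[ 8     -2   4 ]
[ 0  -11/2   0 ]
[ 0      0   1 ]
[ 0      0  -3 ]
R4 <- R4 - (-3)*R3:  [ 0  0  0 ]
Row echelon form:
[ 8     -2  4 ]
[ 0  -11/2  0 ]
[ 0      0  1 ]
[ 0      0  0 ]
Nonzero rows / pivot columns: 3

rank(A) = 3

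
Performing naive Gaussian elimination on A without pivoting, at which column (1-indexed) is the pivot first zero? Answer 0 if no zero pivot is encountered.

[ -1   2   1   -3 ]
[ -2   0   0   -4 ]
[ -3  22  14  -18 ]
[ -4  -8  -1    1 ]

Naive forward elimination:
R2 <- R2 - (2)*R1:  [  0  -4  -2   2 ]
R3 <- R3 - (3)*R1:  [  0  16  11  -9 ]
R4 <- R4 - (4)*R1:  [   0  -16   -5   13 ]
R3 <- R3 - (-4)*R2:  [  0   0   3  -1 ]
R4 <- R4 - (4)*R2:  [ 0  0  3  5 ]
R4 <- R4 - (1)*R3:  [ 0  0  0  6 ]
All pivots nonzero; naive elimination completes without hitting a zero pivot.

first zero-pivot column = 0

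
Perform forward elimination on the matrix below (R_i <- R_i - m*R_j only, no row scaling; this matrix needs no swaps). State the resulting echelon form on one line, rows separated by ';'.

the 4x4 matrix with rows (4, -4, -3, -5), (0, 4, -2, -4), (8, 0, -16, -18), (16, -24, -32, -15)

Forward elimination:
R3 <- R3 - (2)*R1:  [   0    8  -10   -8 ]
R4 <- R4 - (4)*R1:  [   0   -8  -20    5 ]
R3 <- R3 - (2)*R2:  [  0   0  -6   0 ]
R4 <- R4 - (-2)*R2:  [   0    0  -24   -3 ]
R4 <- R4 - (4)*R3:  [  0   0   0  -3 ]
Row echelon form:
[ 4  -4  -3  -5 ]
[ 0   4  -2  -4 ]
[ 0   0  -6   0 ]
[ 0   0   0  -3 ]

REF = [4 -4 -3 -5; 0 4 -2 -4; 0 0 -6 0; 0 0 0 -3]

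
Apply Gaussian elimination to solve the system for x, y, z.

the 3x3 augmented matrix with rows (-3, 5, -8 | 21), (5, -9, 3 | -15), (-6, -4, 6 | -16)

(0, 1, -2)

Forward elimination on [A|b]:
R2 <- R2 - (-5/3)*R1:  [     0   -2/3  -31/3     20 ]
R3 <- R3 - (2)*R1:  [   0  -14   22  -58 ]
R3 <- R3 - (21)*R2:  [    0     0   239  -478 ]
Row echelon form:
[ -3     5     -8  |    21 ]
[  0  -2/3  -31/3  |    20 ]
[  0     0    239  |  -478 ]
Back-substitution:
z = (-478) / 239 = -2
y = (20 - (-31/3)*(-2)) / (-2/3) = 1
x = (21 - (5)*(1) - (-8)*(-2)) / -3 = 0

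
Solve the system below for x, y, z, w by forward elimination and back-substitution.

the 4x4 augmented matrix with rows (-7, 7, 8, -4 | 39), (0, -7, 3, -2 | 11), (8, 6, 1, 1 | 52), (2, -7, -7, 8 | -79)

(5, 2, 5, -5)

Forward elimination on [A|b]:
R3 <- R3 - (-8/7)*R1:  [     0     14   71/7  -25/7  676/7 ]
R4 <- R4 - (-2/7)*R1:  [      0      -5   -33/7    48/7  -475/7 ]
R3 <- R3 - (-2)*R2:  [     0      0  113/7  -53/7  830/7 ]
R4 <- R4 - (5/7)*R2:  [      0       0   -48/7    58/7  -530/7 ]
R4 <- R4 - (-48/113)*R3:  [          0           0           0    4010/791  -20050/791 ]
Row echelon form:
[ -7   7      8        -4  |          39 ]
[  0  -7      3        -2  |          11 ]
[  0   0  113/7     -53/7  |       830/7 ]
[  0   0      0  4010/791  |  -20050/791 ]
Back-substitution:
w = (-20050/791) / (4010/791) = -5
z = (830/7 - (-53/7)*(-5)) / (113/7) = 5
y = (11 - (3)*(5) - (-2)*(-5)) / -7 = 2
x = (39 - (7)*(2) - (8)*(5) - (-4)*(-5)) / -7 = 5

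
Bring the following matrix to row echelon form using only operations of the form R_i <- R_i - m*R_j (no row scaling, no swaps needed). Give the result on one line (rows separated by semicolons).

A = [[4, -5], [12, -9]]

REF = [4 -5; 0 6]

Forward elimination:
R2 <- R2 - (3)*R1:  [ 0  6 ]
Row echelon form:
[ 4  -5 ]
[ 0   6 ]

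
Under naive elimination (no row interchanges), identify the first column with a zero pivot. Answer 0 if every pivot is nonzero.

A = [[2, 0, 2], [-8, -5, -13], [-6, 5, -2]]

Naive forward elimination:
R2 <- R2 - (-4)*R1:  [  0  -5  -5 ]
R3 <- R3 - (-3)*R1:  [ 0  5  4 ]
R3 <- R3 - (-1)*R2:  [  0   0  -1 ]
All pivots nonzero; naive elimination completes without hitting a zero pivot.

first zero-pivot column = 0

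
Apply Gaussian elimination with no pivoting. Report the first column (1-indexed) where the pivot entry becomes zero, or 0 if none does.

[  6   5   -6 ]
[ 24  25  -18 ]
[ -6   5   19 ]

Naive forward elimination:
R2 <- R2 - (4)*R1:  [ 0  5  6 ]
R3 <- R3 - (-1)*R1:  [  0  10  13 ]
R3 <- R3 - (2)*R2:  [ 0  0  1 ]
All pivots nonzero; naive elimination completes without hitting a zero pivot.

first zero-pivot column = 0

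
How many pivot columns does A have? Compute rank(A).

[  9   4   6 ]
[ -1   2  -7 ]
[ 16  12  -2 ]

Row reduction:
R2 <- R2 - (-1/9)*R1:  [     0   22/9  -19/3 ]
R3 <- R3 - (16/9)*R1:  [     0   44/9  -38/3 ]
R3 <- R3 - (2)*R2:  [ 0  0  0 ]
Row echelon form:
[ 9     4      6 ]
[ 0  22/9  -19/3 ]
[ 0     0      0 ]
Nonzero rows / pivot columns: 2

rank(A) = 2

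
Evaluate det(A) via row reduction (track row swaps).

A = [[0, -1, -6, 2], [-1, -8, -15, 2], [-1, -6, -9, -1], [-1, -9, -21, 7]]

det(A) = 18

Forward elimination:
R1 <-> R2   (pivot in column 1 was zero)
[ -1  -8  -15   2 ]
[  0  -1   -6   2 ]
[ -1  -6   -9  -1 ]
[ -1  -9  -21   7 ]
R3 <- R3 - (1)*R1:  [  0   2   6  -3 ]
R4 <- R4 - (1)*R1:  [  0  -1  -6   5 ]
R3 <- R3 - (-2)*R2:  [  0   0  -6   1 ]
R4 <- R4 - (1)*R2:  [ 0  0  0  3 ]
Upper-triangular form:
[ -1  -8  -15  2 ]
[  0  -1   -6  2 ]
[  0   0   -6  1 ]
[  0   0    0  3 ]
det(A) = (-1)^1 * (-1) * (-1) * (-6) * (3) = 18  (1 row swap -> sign -1)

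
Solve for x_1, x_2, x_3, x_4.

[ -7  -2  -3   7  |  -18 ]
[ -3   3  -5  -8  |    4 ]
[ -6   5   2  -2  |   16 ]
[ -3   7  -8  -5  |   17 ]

(1, 4, 1, 0)

Forward elimination on [A|b]:
R2 <- R2 - (3/7)*R1:  [     0   27/7  -26/7    -11   82/7 ]
R3 <- R3 - (6/7)*R1:  [     0   47/7   32/7     -8  220/7 ]
R4 <- R4 - (3/7)*R1:  [     0   55/7  -47/7     -8  173/7 ]
R3 <- R3 - (47/27)*R2:  [      0       0  298/27  301/27  298/27 ]
R4 <- R4 - (55/27)*R2:  [      0       0   23/27  389/27   23/27 ]
R4 <- R4 - (23/298)*R3:  [        0         0         0  4037/298         0 ]
Row echelon form:
[ -7    -2      -3         7  |     -18 ]
[  0  27/7   -26/7       -11  |    82/7 ]
[  0     0  298/27    301/27  |  298/27 ]
[  0     0       0  4037/298  |       0 ]
Back-substitution:
x_4 = (0) / (4037/298) = 0
x_3 = (298/27 - (301/27)*(0)) / (298/27) = 1
x_2 = (82/7 - (-26/7)*(1) - (-11)*(0)) / (27/7) = 4
x_1 = (-18 - (-2)*(4) - (-3)*(1) - (7)*(0)) / -7 = 1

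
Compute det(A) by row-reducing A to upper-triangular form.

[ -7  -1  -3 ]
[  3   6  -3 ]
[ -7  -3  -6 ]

Forward elimination:
R2 <- R2 - (-3/7)*R1:  [     0   39/7  -30/7 ]
R3 <- R3 - (1)*R1:  [  0  -2  -3 ]
R3 <- R3 - (-14/39)*R2:  [      0       0  -59/13 ]
Upper-triangular form:
[ -7    -1      -3 ]
[  0  39/7   -30/7 ]
[  0     0  -59/13 ]
det(A) = (-1)^0 * (-7) * (39/7) * (-59/13) = 177  (0 row swaps -> sign +1)

det(A) = 177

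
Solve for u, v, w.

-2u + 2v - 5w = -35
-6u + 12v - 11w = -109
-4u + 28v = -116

Forward elimination on [A|b]:
R2 <- R2 - (3)*R1:  [  0   6   4  -4 ]
R3 <- R3 - (2)*R1:  [   0   24   10  -46 ]
R3 <- R3 - (4)*R2:  [   0    0   -6  -30 ]
Row echelon form:
[ -2  2  -5  |  -35 ]
[  0  6   4  |   -4 ]
[  0  0  -6  |  -30 ]
Back-substitution:
w = (-30) / -6 = 5
v = (-4 - (4)*(5)) / 6 = -4
u = (-35 - (2)*(-4) - (-5)*(5)) / -2 = 1

(1, -4, 5)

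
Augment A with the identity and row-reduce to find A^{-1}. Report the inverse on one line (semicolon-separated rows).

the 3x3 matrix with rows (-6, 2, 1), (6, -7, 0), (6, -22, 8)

Gauss-Jordan on [A | I]:
R1 <- (1/-6)*R1:  [    1  -1/3  -1/6  |  -1/6     0     0 ]
R2 <- R2 - (6)*R1:  [  0  -5   1  |   1   1   0 ]
R3 <- R3 - (6)*R1:  [   0  -20    9  |    1    0    1 ]
R2 <- (1/-5)*R2:  [    0     1  -1/5  |  -1/5  -1/5     0 ]
R1 <- R1 - (-1/3)*R2:  [     1      0  -7/30  |  -7/30  -1/15      0 ]
R3 <- R3 - (-20)*R2:  [  0   0   5  |  -3  -4   1 ]
R3 <- (1/5)*R3:  [    0     0     1  |  -3/5  -4/5   1/5 ]
R1 <- R1 - (-7/30)*R3:  [      1       0       0  |  -28/75  -19/75   7/150 ]
R2 <- R2 - (-1/5)*R3:  [     0      1      0  |  -8/25  -9/25   1/25 ]
Right block of [I | A^{-1}] is the inverse:
[ -28/75  -19/75  7/150 ]
[  -8/25   -9/25   1/25 ]
[   -3/5    -4/5    1/5 ]

inverse = [-28/75 -19/75 7/150; -8/25 -9/25 1/25; -3/5 -4/5 1/5]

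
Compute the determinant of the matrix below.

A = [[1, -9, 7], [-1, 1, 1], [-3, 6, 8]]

det(A) = -64

Forward elimination:
R2 <- R2 - (-1)*R1:  [  0  -8   8 ]
R3 <- R3 - (-3)*R1:  [   0  -21   29 ]
R3 <- R3 - (21/8)*R2:  [ 0  0  8 ]
Upper-triangular form:
[ 1  -9  7 ]
[ 0  -8  8 ]
[ 0   0  8 ]
det(A) = (-1)^0 * (1) * (-8) * (8) = -64  (0 row swaps -> sign +1)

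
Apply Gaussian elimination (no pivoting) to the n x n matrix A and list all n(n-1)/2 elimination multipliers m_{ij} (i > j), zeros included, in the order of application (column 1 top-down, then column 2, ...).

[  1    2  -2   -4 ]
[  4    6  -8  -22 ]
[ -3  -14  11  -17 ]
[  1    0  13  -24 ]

multipliers: 4, -3, 1, 4, 1, 3

Forward elimination:
R2 <- R2 - (4)*R1:  [  0  -2   0  -6 ]
R3 <- R3 - (-3)*R1:  [   0   -8    5  -29 ]
R4 <- R4 - (1)*R1:  [   0   -2   15  -20 ]
R3 <- R3 - (4)*R2:  [  0   0   5  -5 ]
R4 <- R4 - (1)*R2:  [   0    0   15  -14 ]
R4 <- R4 - (3)*R3:  [ 0  0  0  1 ]
Multipliers (in order of application): m_{21} = 4, m_{31} = -3, m_{41} = 1, m_{32} = 4, m_{42} = 1, m_{43} = 3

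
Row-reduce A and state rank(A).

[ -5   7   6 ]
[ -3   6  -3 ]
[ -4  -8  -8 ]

Row reduction:
R2 <- R2 - (3/5)*R1:  [     0    9/5  -33/5 ]
R3 <- R3 - (4/5)*R1:  [     0  -68/5  -64/5 ]
R3 <- R3 - (-68/9)*R2:  [      0       0  -188/3 ]
Row echelon form:
[ -5    7       6 ]
[  0  9/5   -33/5 ]
[  0    0  -188/3 ]
Nonzero rows / pivot columns: 3

rank(A) = 3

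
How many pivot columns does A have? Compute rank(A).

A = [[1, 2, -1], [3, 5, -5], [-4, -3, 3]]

rank(A) = 3

Row reduction:
R2 <- R2 - (3)*R1:  [  0  -1  -2 ]
R3 <- R3 - (-4)*R1:  [  0   5  -1 ]
R3 <- R3 - (-5)*R2:  [   0    0  -11 ]
Row echelon form:
[ 1   2   -1 ]
[ 0  -1   -2 ]
[ 0   0  -11 ]
Nonzero rows / pivot columns: 3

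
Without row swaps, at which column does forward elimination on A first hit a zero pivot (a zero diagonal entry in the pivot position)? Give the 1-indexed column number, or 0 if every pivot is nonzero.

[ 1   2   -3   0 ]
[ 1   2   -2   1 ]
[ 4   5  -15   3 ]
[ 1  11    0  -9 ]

first zero-pivot column = 2

Naive forward elimination:
R2 <- R2 - (1)*R1:  [ 0  0  1  1 ]
R3 <- R3 - (4)*R1:  [  0  -3  -3   3 ]
R4 <- R4 - (1)*R1:  [  0   9   3  -9 ]
Matrix at this point:
[ 1   2  -3   0 ]
[ 0   0   1   1 ]
[ 0  -3  -3   3 ]
[ 0   9   3  -9 ]
Pivot entry (2,2) is zero but row 3 has -3 in column 2 -> naive elimination stops; a row interchange (e.g. R2 <-> R3) would be required here.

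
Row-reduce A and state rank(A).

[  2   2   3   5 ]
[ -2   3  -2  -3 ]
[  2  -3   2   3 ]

rank(A) = 2

Row reduction:
R2 <- R2 - (-1)*R1:  [ 0  5  1  2 ]
R3 <- R3 - (1)*R1:  [  0  -5  -1  -2 ]
R3 <- R3 - (-1)*R2:  [ 0  0  0  0 ]
Row echelon form:
[ 2  2  3  5 ]
[ 0  5  1  2 ]
[ 0  0  0  0 ]
Nonzero rows / pivot columns: 2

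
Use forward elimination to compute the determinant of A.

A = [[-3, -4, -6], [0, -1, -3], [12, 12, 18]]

Forward elimination:
R3 <- R3 - (-4)*R1:  [  0  -4  -6 ]
R3 <- R3 - (4)*R2:  [ 0  0  6 ]
Upper-triangular form:
[ -3  -4  -6 ]
[  0  -1  -3 ]
[  0   0   6 ]
det(A) = (-1)^0 * (-3) * (-1) * (6) = 18  (0 row swaps -> sign +1)

det(A) = 18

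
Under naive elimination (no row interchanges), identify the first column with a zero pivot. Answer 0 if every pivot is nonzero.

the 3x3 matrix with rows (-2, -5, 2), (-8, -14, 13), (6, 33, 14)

first zero-pivot column = 0

Naive forward elimination:
R2 <- R2 - (4)*R1:  [ 0  6  5 ]
R3 <- R3 - (-3)*R1:  [  0  18  20 ]
R3 <- R3 - (3)*R2:  [ 0  0  5 ]
All pivots nonzero; naive elimination completes without hitting a zero pivot.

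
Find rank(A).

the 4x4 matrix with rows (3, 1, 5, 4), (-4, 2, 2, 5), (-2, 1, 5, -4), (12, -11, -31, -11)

rank(A) = 3

Row reduction:
R2 <- R2 - (-4/3)*R1:  [    0  10/3  26/3  31/3 ]
R3 <- R3 - (-2/3)*R1:  [    0   5/3  25/3  -4/3 ]
R4 <- R4 - (4)*R1:  [   0  -15  -51  -27 ]
R3 <- R3 - (1/2)*R2:  [     0      0      4  -13/2 ]
R4 <- R4 - (-9/2)*R2:  [    0     0   -12  39/2 ]
R4 <- R4 - (-3)*R3:  [ 0  0  0  0 ]
Row echelon form:
[ 3     1     5      4 ]
[ 0  10/3  26/3   31/3 ]
[ 0     0     4  -13/2 ]
[ 0     0     0      0 ]
Nonzero rows / pivot columns: 3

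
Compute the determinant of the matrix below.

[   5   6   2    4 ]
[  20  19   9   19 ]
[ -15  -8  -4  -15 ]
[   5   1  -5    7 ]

det(A) = -600

Forward elimination:
R2 <- R2 - (4)*R1:  [  0  -5   1   3 ]
R3 <- R3 - (-3)*R1:  [  0  10   2  -3 ]
R4 <- R4 - (1)*R1:  [  0  -5  -7   3 ]
R3 <- R3 - (-2)*R2:  [ 0  0  4  3 ]
R4 <- R4 - (1)*R2:  [  0   0  -8   0 ]
R4 <- R4 - (-2)*R3:  [ 0  0  0  6 ]
Upper-triangular form:
[ 5   6  2  4 ]
[ 0  -5  1  3 ]
[ 0   0  4  3 ]
[ 0   0  0  6 ]
det(A) = (-1)^0 * (5) * (-5) * (4) * (6) = -600  (0 row swaps -> sign +1)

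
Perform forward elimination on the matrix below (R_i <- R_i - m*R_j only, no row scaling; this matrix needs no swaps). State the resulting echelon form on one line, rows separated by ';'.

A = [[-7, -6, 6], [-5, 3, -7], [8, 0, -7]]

REF = [-7 -6 6; 0 51/7 -79/7; 0 0 -183/17]

Forward elimination:
R2 <- R2 - (5/7)*R1:  [     0   51/7  -79/7 ]
R3 <- R3 - (-8/7)*R1:  [     0  -48/7   -1/7 ]
R3 <- R3 - (-16/17)*R2:  [       0        0  -183/17 ]
Row echelon form:
[ -7    -6        6 ]
[  0  51/7    -79/7 ]
[  0     0  -183/17 ]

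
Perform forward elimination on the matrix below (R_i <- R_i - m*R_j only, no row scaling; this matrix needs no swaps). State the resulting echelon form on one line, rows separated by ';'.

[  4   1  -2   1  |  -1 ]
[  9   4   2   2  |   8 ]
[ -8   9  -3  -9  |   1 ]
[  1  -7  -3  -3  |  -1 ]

Forward elimination:
R2 <- R2 - (9/4)*R1:  [    0   7/4  13/2  -1/4  41/4 ]
R3 <- R3 - (-2)*R1:  [  0  11  -7  -7  -1 ]
R4 <- R4 - (1/4)*R1:  [     0  -29/4   -5/2  -13/4   -3/4 ]
R3 <- R3 - (44/7)*R2:  [      0       0  -335/7   -38/7  -458/7 ]
R4 <- R4 - (-29/7)*R2:  [     0      0  171/7  -30/7  292/7 ]
R4 <- R4 - (-171/335)*R3:  [         0          0          0  -2364/335   2786/335 ]
Row echelon form:
[ 4    1      -2          1  |        -1 ]
[ 0  7/4    13/2       -1/4  |      41/4 ]
[ 0    0  -335/7      -38/7  |    -458/7 ]
[ 0    0       0  -2364/335  |  2786/335 ]

REF = [4 1 -2 1 -1; 0 7/4 13/2 -1/4 41/4; 0 0 -335/7 -38/7 -458/7; 0 0 0 -2364/335 2786/335]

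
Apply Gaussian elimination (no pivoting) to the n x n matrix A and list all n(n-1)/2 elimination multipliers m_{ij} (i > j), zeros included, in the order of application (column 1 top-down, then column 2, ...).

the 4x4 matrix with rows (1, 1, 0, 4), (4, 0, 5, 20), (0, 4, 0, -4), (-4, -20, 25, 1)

multipliers: 4, 0, -4, -1, 4, 1

Forward elimination:
R2 <- R2 - (4)*R1:  [  0  -4   5   4 ]
R3: entry in column 1 is already 0 -> m_{31} = 0 (no row operation needed)
R4 <- R4 - (-4)*R1:  [   0  -16   25   17 ]
R3 <- R3 - (-1)*R2:  [ 0  0  5  0 ]
R4 <- R4 - (4)*R2:  [ 0  0  5  1 ]
R4 <- R4 - (1)*R3:  [ 0  0  0  1 ]
Multipliers (in order of application): m_{21} = 4, m_{31} = 0, m_{41} = -4, m_{32} = -1, m_{42} = 4, m_{43} = 1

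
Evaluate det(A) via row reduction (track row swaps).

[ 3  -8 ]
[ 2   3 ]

det(A) = 25

Forward elimination:
R2 <- R2 - (2/3)*R1:  [    0  25/3 ]
Upper-triangular form:
[ 3    -8 ]
[ 0  25/3 ]
det(A) = (-1)^0 * (3) * (25/3) = 25  (0 row swaps -> sign +1)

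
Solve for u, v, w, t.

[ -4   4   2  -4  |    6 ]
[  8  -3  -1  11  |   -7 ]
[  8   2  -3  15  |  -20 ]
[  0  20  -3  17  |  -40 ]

Forward elimination on [A|b]:
R2 <- R2 - (-2)*R1:  [ 0  5  3  3  5 ]
R3 <- R3 - (-2)*R1:  [  0  10   1   7  -8 ]
R3 <- R3 - (2)*R2:  [   0    0   -5    1  -18 ]
R4 <- R4 - (4)*R2:  [   0    0  -15    5  -60 ]
R4 <- R4 - (3)*R3:  [  0   0   0   2  -6 ]
Row echelon form:
[ -4  4   2  -4  |    6 ]
[  0  5   3   3  |    5 ]
[  0  0  -5   1  |  -18 ]
[  0  0   0   2  |   -6 ]
Back-substitution:
t = (-6) / 2 = -3
w = (-18 - (1)*(-3)) / -5 = 3
v = (5 - (3)*(3) - (3)*(-3)) / 5 = 1
u = (6 - (4)*(1) - (2)*(3) - (-4)*(-3)) / -4 = 4

(4, 1, 3, -3)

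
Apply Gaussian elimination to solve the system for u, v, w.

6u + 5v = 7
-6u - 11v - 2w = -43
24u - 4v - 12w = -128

(-3, 5, 3)

Forward elimination on [A|b]:
R2 <- R2 - (-1)*R1:  [   0   -6   -2  -36 ]
R3 <- R3 - (4)*R1:  [    0   -24   -12  -156 ]
R3 <- R3 - (4)*R2:  [   0    0   -4  -12 ]
Row echelon form:
[ 6   5   0  |    7 ]
[ 0  -6  -2  |  -36 ]
[ 0   0  -4  |  -12 ]
Back-substitution:
w = (-12) / -4 = 3
v = (-36 - (-2)*(3)) / -6 = 5
u = (7 - (5)*(5)) / 6 = -3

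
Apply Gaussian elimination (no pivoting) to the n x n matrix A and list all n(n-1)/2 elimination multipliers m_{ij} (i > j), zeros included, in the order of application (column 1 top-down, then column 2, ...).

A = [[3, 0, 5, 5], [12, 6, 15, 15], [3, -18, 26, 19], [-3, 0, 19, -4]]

Forward elimination:
R2 <- R2 - (4)*R1:  [  0   6  -5  -5 ]
R3 <- R3 - (1)*R1:  [   0  -18   21   14 ]
R4 <- R4 - (-1)*R1:  [  0   0  24   1 ]
R3 <- R3 - (-3)*R2:  [  0   0   6  -1 ]
R4: entry in column 2 is already 0 -> m_{42} = 0 (no row operation needed)
R4 <- R4 - (4)*R3:  [ 0  0  0  5 ]
Multipliers (in order of application): m_{21} = 4, m_{31} = 1, m_{41} = -1, m_{32} = -3, m_{42} = 0, m_{43} = 4

multipliers: 4, 1, -1, -3, 0, 4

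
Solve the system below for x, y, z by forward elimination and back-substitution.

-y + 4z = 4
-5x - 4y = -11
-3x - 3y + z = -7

Forward elimination on [A|b]:
R1 <-> R2   (pivot in column 1 was zero)
[ -5  -4  0  -11 ]
[  0  -1  4    4 ]
[ -3  -3  1   -7 ]
R3 <- R3 - (3/5)*R1:  [    0  -3/5     1  -2/5 ]
R3 <- R3 - (3/5)*R2:  [     0      0   -7/5  -14/5 ]
Row echelon form:
[ -5  -4     0  |    -11 ]
[  0  -1     4  |      4 ]
[  0   0  -7/5  |  -14/5 ]
Back-substitution:
z = (-14/5) / (-7/5) = 2
y = (4 - (4)*(2)) / -1 = 4
x = (-11 - (-4)*(4)) / -5 = -1

(-1, 4, 2)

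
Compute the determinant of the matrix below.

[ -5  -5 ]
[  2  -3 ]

Forward elimination:
R2 <- R2 - (-2/5)*R1:  [  0  -5 ]
Upper-triangular form:
[ -5  -5 ]
[  0  -5 ]
det(A) = (-1)^0 * (-5) * (-5) = 25  (0 row swaps -> sign +1)

det(A) = 25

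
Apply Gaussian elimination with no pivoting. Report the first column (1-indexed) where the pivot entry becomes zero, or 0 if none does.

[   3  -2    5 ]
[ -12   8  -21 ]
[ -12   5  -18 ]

Naive forward elimination:
R2 <- R2 - (-4)*R1:  [  0   0  -1 ]
R3 <- R3 - (-4)*R1:  [  0  -3   2 ]
Matrix at this point:
[ 3  -2   5 ]
[ 0   0  -1 ]
[ 0  -3   2 ]
Pivot entry (2,2) is zero but row 3 has -3 in column 2 -> naive elimination stops; a row interchange (e.g. R2 <-> R3) would be required here.

first zero-pivot column = 2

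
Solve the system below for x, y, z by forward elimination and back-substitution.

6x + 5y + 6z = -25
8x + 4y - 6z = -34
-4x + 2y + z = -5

(-1, -5, 1)

Forward elimination on [A|b]:
R2 <- R2 - (4/3)*R1:  [    0  -8/3   -14  -2/3 ]
R3 <- R3 - (-2/3)*R1:  [     0   16/3      5  -65/3 ]
R3 <- R3 - (-2)*R2:  [   0    0  -23  -23 ]
Row echelon form:
[ 6     5    6  |   -25 ]
[ 0  -8/3  -14  |  -2/3 ]
[ 0     0  -23  |   -23 ]
Back-substitution:
z = (-23) / -23 = 1
y = (-2/3 - (-14)*(1)) / (-8/3) = -5
x = (-25 - (5)*(-5) - (6)*(1)) / 6 = -1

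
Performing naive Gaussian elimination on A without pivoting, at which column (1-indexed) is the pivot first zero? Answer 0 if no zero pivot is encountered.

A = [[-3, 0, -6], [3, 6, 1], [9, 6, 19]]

first zero-pivot column = 0

Naive forward elimination:
R2 <- R2 - (-1)*R1:  [  0   6  -5 ]
R3 <- R3 - (-3)*R1:  [ 0  6  1 ]
R3 <- R3 - (1)*R2:  [ 0  0  6 ]
All pivots nonzero; naive elimination completes without hitting a zero pivot.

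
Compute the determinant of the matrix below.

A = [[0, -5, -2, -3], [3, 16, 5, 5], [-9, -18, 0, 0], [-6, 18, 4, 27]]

det(A) = 45

Forward elimination:
R1 <-> R2   (pivot in column 1 was zero)
[  3   16   5   5 ]
[  0   -5  -2  -3 ]
[ -9  -18   0   0 ]
[ -6   18   4  27 ]
R3 <- R3 - (-3)*R1:  [  0  30  15  15 ]
R4 <- R4 - (-2)*R1:  [  0  50  14  37 ]
R3 <- R3 - (-6)*R2:  [  0   0   3  -3 ]
R4 <- R4 - (-10)*R2:  [  0   0  -6   7 ]
R4 <- R4 - (-2)*R3:  [ 0  0  0  1 ]
Upper-triangular form:
[ 3  16   5   5 ]
[ 0  -5  -2  -3 ]
[ 0   0   3  -3 ]
[ 0   0   0   1 ]
det(A) = (-1)^1 * (3) * (-5) * (3) * (1) = 45  (1 row swap -> sign -1)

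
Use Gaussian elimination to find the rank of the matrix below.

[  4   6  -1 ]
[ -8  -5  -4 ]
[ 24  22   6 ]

rank(A) = 2

Row reduction:
R2 <- R2 - (-2)*R1:  [  0   7  -6 ]
R3 <- R3 - (6)*R1:  [   0  -14   12 ]
R3 <- R3 - (-2)*R2:  [ 0  0  0 ]
Row echelon form:
[ 4  6  -1 ]
[ 0  7  -6 ]
[ 0  0   0 ]
Nonzero rows / pivot columns: 2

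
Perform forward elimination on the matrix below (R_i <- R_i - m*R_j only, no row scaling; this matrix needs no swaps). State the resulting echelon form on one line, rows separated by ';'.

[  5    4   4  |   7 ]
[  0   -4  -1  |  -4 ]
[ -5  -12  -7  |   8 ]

REF = [5 4 4 7; 0 -4 -1 -4; 0 0 -1 23]

Forward elimination:
R3 <- R3 - (-1)*R1:  [  0  -8  -3  15 ]
R3 <- R3 - (2)*R2:  [  0   0  -1  23 ]
Row echelon form:
[ 5   4   4  |   7 ]
[ 0  -4  -1  |  -4 ]
[ 0   0  -1  |  23 ]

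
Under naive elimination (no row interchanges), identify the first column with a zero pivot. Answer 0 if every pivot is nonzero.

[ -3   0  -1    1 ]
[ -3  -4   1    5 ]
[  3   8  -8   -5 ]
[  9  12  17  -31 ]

first zero-pivot column = 4

Naive forward elimination:
R2 <- R2 - (1)*R1:  [  0  -4   2   4 ]
R3 <- R3 - (-1)*R1:  [  0   8  -9  -4 ]
R4 <- R4 - (-3)*R1:  [   0   12   14  -28 ]
R3 <- R3 - (-2)*R2:  [  0   0  -5   4 ]
R4 <- R4 - (-3)*R2:  [   0    0   20  -16 ]
R4 <- R4 - (-4)*R3:  [ 0  0  0  0 ]
Matrix at this point:
[ -3   0  -1  1 ]
[  0  -4   2  4 ]
[  0   0  -5  4 ]
[  0   0   0  0 ]
Pivot entry (4,4) in the last row is zero and there are no rows below to swap with -> zero pivot in column 4 (A is singular).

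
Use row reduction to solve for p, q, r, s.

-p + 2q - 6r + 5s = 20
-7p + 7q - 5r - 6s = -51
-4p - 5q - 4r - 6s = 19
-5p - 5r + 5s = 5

(5, -5, -5, 1)

Forward elimination on [A|b]:
R2 <- R2 - (7)*R1:  [    0    -7    37   -41  -191 ]
R3 <- R3 - (4)*R1:  [   0  -13   20  -26  -61 ]
R4 <- R4 - (5)*R1:  [   0  -10   25  -20  -95 ]
R3 <- R3 - (13/7)*R2:  [      0       0  -341/7   351/7  2056/7 ]
R4 <- R4 - (10/7)*R2:  [      0       0  -195/7   270/7  1245/7 ]
R4 <- R4 - (195/341)*R3:  [        0         0         0  3375/341  3375/341 ]
Row echelon form:
[ -1   2      -6         5  |        20 ]
[  0  -7      37       -41  |      -191 ]
[  0   0  -341/7     351/7  |    2056/7 ]
[  0   0       0  3375/341  |  3375/341 ]
Back-substitution:
s = (3375/341) / (3375/341) = 1
r = (2056/7 - (351/7)*(1)) / (-341/7) = -5
q = (-191 - (37)*(-5) - (-41)*(1)) / -7 = -5
p = (20 - (2)*(-5) - (-6)*(-5) - (5)*(1)) / -1 = 5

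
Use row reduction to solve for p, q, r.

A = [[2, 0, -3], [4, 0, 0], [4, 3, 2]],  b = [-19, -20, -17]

Forward elimination on [A|b]:
R2 <- R2 - (2)*R1:  [  0   0   6  18 ]
R3 <- R3 - (2)*R1:  [  0   3   8  21 ]
R2 <-> R3   (pivot in column 2 was zero)
[ 2  0  -3  -19 ]
[ 0  3   8   21 ]
[ 0  0   6   18 ]
Row echelon form:
[ 2  0  -3  |  -19 ]
[ 0  3   8  |   21 ]
[ 0  0   6  |   18 ]
Back-substitution:
r = (18) / 6 = 3
q = (21 - (8)*(3)) / 3 = -1
p = (-19 - (-3)*(3)) / 2 = -5

(-5, -1, 3)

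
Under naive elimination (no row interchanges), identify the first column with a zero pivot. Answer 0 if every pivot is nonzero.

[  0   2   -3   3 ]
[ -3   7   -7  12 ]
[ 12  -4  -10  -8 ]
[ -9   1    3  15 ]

Naive forward elimination:
Pivot entry (1,1) is zero but row 2 has -3 in column 1 -> naive elimination stops; a row interchange (e.g. R1 <-> R2) would be required here.

first zero-pivot column = 1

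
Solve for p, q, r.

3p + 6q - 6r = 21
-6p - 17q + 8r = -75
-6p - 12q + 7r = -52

(1, 5, 2)

Forward elimination on [A|b]:
R2 <- R2 - (-2)*R1:  [   0   -5   -4  -33 ]
R3 <- R3 - (-2)*R1:  [   0    0   -5  -10 ]
Row echelon form:
[ 3   6  -6  |   21 ]
[ 0  -5  -4  |  -33 ]
[ 0   0  -5  |  -10 ]
Back-substitution:
r = (-10) / -5 = 2
q = (-33 - (-4)*(2)) / -5 = 5
p = (21 - (6)*(5) - (-6)*(2)) / 3 = 1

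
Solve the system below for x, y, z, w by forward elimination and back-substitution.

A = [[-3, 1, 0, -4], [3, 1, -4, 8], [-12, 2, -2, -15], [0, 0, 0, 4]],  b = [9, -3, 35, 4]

(-4, 1, 0, 1)

Forward elimination on [A|b]:
R2 <- R2 - (-1)*R1:  [  0   2  -4   4   6 ]
R3 <- R3 - (4)*R1:  [  0  -2  -2   1  -1 ]
R3 <- R3 - (-1)*R2:  [  0   0  -6   5   5 ]
Row echelon form:
[ -3  1   0  -4  |  9 ]
[  0  2  -4   4  |  6 ]
[  0  0  -6   5  |  5 ]
[  0  0   0   4  |  4 ]
Back-substitution:
w = (4) / 4 = 1
z = (5 - (5)*(1)) / -6 = 0
y = (6 - (-4)*(0) - (4)*(1)) / 2 = 1
x = (9 - (1)*(1) - (-4)*(1)) / -3 = -4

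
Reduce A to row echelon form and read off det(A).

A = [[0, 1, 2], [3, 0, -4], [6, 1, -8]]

det(A) = 6

Forward elimination:
R1 <-> R2   (pivot in column 1 was zero)
[ 3  0  -4 ]
[ 0  1   2 ]
[ 6  1  -8 ]
R3 <- R3 - (2)*R1:  [ 0  1  0 ]
R3 <- R3 - (1)*R2:  [  0   0  -2 ]
Upper-triangular form:
[ 3  0  -4 ]
[ 0  1   2 ]
[ 0  0  -2 ]
det(A) = (-1)^1 * (3) * (1) * (-2) = 6  (1 row swap -> sign -1)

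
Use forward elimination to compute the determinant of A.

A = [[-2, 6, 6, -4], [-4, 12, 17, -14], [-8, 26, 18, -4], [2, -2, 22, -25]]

Forward elimination:
R2 <- R2 - (2)*R1:  [  0   0   5  -6 ]
R3 <- R3 - (4)*R1:  [  0   2  -6  12 ]
R4 <- R4 - (-1)*R1:  [   0    4   28  -29 ]
R2 <-> R3   (pivot in column 2 was zero)
[ -2  6   6   -4 ]
[  0  2  -6   12 ]
[  0  0   5   -6 ]
[  0  4  28  -29 ]
R4 <- R4 - (2)*R2:  [   0    0   40  -53 ]
R4 <- R4 - (8)*R3:  [  0   0   0  -5 ]
Upper-triangular form:
[ -2  6   6  -4 ]
[  0  2  -6  12 ]
[  0  0   5  -6 ]
[  0  0   0  -5 ]
det(A) = (-1)^1 * (-2) * (2) * (5) * (-5) = -100  (1 row swap -> sign -1)

det(A) = -100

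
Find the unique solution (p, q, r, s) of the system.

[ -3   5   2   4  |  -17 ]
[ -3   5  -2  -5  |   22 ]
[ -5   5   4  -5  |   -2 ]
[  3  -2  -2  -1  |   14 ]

Forward elimination on [A|b]:
R2 <- R2 - (1)*R1:  [  0   0  -4  -9  39 ]
R3 <- R3 - (5/3)*R1:  [     0  -10/3    2/3  -35/3   79/3 ]
R4 <- R4 - (-1)*R1:  [  0   3   0   3  -3 ]
R2 <-> R3   (pivot in column 2 was zero)
[ -3      5    2      4   -17 ]
[  0  -10/3  2/3  -35/3  79/3 ]
[  0      0   -4     -9    39 ]
[  0      3    0      3    -3 ]
R4 <- R4 - (-9/10)*R2:  [      0       0     3/5   -15/2  207/10 ]
R4 <- R4 - (-3/20)*R3:  [       0        0        0  -177/20   531/20 ]
Row echelon form:
[ -3      5    2        4  |     -17 ]
[  0  -10/3  2/3    -35/3  |    79/3 ]
[  0      0   -4       -9  |      39 ]
[  0      0    0  -177/20  |  531/20 ]
Back-substitution:
s = (531/20) / (-177/20) = -3
r = (39 - (-9)*(-3)) / -4 = -3
q = (79/3 - (2/3)*(-3) - (-35/3)*(-3)) / (-10/3) = 2
p = (-17 - (5)*(2) - (2)*(-3) - (4)*(-3)) / -3 = 3

(3, 2, -3, -3)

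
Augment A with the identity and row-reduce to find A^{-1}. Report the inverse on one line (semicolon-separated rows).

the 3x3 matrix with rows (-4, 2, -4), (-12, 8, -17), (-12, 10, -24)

Gauss-Jordan on [A | I]:
R1 <- (1/-4)*R1:  [    1  -1/2     1  |  -1/4     0     0 ]
R2 <- R2 - (-12)*R1:  [  0   2  -5  |  -3   1   0 ]
R3 <- R3 - (-12)*R1:  [   0    4  -12  |   -3    0    1 ]
R2 <- (1/2)*R2:  [    0     1  -5/2  |  -3/2   1/2     0 ]
R1 <- R1 - (-1/2)*R2:  [    1     0  -1/4  |    -1   1/4     0 ]
R3 <- R3 - (4)*R2:  [  0   0  -2  |   3  -2   1 ]
R3 <- (1/-2)*R3:  [    0     0     1  |  -3/2     1  -1/2 ]
R1 <- R1 - (-1/4)*R3:  [     1      0      0  |  -11/8    1/2   -1/8 ]
R2 <- R2 - (-5/2)*R3:  [     0      1      0  |  -21/4      3   -5/4 ]
Right block of [I | A^{-1}] is the inverse:
[ -11/8  1/2  -1/8 ]
[ -21/4    3  -5/4 ]
[  -3/2    1  -1/2 ]

inverse = [-11/8 1/2 -1/8; -21/4 3 -5/4; -3/2 1 -1/2]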